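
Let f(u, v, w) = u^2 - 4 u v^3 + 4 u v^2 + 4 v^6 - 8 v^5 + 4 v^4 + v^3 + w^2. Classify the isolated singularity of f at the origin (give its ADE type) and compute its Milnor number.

The Hessian of f at 0 has rank 2. Corank 1: A-series; mu = 2 gives A_2.

Type A_2, Milnor number mu = 2.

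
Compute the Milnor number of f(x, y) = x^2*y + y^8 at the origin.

9

The Hessian of f at 0 is [[0, 0], [0, 0]] with rank 0, so corank 2. A Groebner basis of the Jacobian ideal J(f) in C{x,y} is {x^2/8 + y^7, x^3, x*y}; counting standard monomials gives mu = 9. Corank 2; j^3 = x^2*y has shape L^2 M (L != M), so D-series; mu = 9 gives D_9.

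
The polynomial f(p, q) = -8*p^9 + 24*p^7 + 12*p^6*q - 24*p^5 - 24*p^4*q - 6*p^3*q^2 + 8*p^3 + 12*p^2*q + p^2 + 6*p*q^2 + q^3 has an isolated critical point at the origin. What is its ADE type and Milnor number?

Type A2, Milnor number mu = 2.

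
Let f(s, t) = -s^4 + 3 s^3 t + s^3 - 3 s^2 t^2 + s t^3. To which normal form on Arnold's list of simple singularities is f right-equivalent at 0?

The Hessian of f at 0 has rank 0. Corank 2; j^3 = s^3 is a perfect cube, so E-series; the 4-jet and mu = 7 give E_7.

E_7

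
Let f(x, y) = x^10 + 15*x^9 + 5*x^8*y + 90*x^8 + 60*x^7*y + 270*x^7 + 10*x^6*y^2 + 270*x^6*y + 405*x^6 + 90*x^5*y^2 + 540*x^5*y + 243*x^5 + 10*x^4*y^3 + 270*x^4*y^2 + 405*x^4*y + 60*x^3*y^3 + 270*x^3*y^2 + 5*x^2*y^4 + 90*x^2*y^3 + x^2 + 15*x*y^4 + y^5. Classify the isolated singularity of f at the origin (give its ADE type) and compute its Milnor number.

Type A4, Milnor number mu = 4.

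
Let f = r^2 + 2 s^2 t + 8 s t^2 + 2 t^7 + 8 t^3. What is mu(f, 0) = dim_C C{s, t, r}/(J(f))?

8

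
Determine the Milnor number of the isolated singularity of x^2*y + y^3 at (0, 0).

The Hessian of f at 0 has rank 0. Corank 2; j^3 = y*(x^2 + y^2) splits into three distinct lines over C (the quadratic factor has nonzero discriminant), so D_4.

4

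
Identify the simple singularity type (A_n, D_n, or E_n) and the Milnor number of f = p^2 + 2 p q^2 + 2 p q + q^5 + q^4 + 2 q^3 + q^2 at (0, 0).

Type A_{4}, Milnor number mu = 4.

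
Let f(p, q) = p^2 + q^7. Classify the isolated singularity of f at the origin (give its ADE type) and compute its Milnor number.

The Hessian of f at 0 is [[2, 0], [0, 0]] with rank 1, so corank 1. A Groebner basis of the Jacobian ideal J(f) in C{p,q} is {q^6, p}; counting standard monomials gives mu = 6. Corank 1: A-series; mu = 6 gives A_6.

Type A_{6}, Milnor number mu = 6.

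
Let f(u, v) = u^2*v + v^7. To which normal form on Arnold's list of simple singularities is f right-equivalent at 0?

D_{8}

The Hessian of f at 0 has rank 0. Corank 2; j^3 = u^2*v has shape L^2 M (L != M), so D-series; mu = 8 gives D_8.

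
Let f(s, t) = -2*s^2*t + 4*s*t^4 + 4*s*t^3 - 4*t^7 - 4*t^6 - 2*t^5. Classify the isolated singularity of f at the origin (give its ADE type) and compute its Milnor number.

Type D8, Milnor number mu = 8.

The Hessian of f at 0 is [[0, 0], [0, 0]] with rank 0, so corank 2. A Groebner basis of the Jacobian ideal J(f) in C{s,t} is {s^2/6 + s*t^3 - 4*s*t^2/3 + 7*s*t/6 - 7*t^3/6, -s*t + t^4 + t^3, s^3 + s^2/6 - s*t^2/3 + s*t/6 - t^3/6, s^2*t + s^2/3 - 5*s*t^2/3 + 4*s*t/3 - 4*t^3/3}; counting standard monomials gives mu = 8. Corank 2; j^3 = -2*s^2*t has shape L^2 M (L != M), so D-series; mu = 8 gives D_8.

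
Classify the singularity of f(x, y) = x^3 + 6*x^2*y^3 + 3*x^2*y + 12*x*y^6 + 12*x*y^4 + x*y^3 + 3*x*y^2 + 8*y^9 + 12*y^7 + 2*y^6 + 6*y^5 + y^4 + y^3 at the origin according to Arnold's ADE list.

E_{7}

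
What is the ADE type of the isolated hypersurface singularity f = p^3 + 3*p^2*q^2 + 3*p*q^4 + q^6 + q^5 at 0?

E8

The Hessian of f at 0 is [[0, 0], [0, 0]] with rank 0, so corank 2. A Groebner basis of the Jacobian ideal J(f) in C{p,q} is {q^4, p^3, p^2/2 + p*q^2}; counting standard monomials gives mu = 8. Corank 2; j^3 = p^3 is a perfect cube, so E-series; the 5-jet and mu = 8 give E_8.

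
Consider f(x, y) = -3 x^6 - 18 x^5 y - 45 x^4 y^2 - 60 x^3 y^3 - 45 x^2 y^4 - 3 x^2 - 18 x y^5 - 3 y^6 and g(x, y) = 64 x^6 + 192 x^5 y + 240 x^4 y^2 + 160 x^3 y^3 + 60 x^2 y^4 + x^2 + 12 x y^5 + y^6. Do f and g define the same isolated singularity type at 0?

Yes.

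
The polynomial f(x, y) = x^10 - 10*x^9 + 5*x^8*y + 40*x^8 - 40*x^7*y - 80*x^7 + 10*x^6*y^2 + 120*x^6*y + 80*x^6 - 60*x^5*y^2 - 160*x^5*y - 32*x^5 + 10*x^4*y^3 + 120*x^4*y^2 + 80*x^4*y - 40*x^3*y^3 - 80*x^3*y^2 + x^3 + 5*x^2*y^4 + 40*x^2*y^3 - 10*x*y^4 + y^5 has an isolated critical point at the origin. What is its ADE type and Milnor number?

The Hessian of f at 0 is [[0, 0], [0, 0]] with rank 0, so corank 2. A Groebner basis of the Jacobian ideal J(f) in C{x,y} is {y^5, x*y^3 - y^4/8, x^2}; counting standard monomials gives mu = 8. Corank 2; j^3 = x^3 is a perfect cube, so E-series; the 5-jet and mu = 8 give E_8.

Type E8, Milnor number mu = 8.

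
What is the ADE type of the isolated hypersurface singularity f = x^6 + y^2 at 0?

The Hessian of f at 0 has rank 1. Corank 1: A-series; mu = 5 gives A_5.

A_{5}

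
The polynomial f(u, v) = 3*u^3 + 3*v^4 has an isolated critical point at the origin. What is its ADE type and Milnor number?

The Hessian of f at 0 has rank 0. Corank 2; j^3 = 3*u^3 is a perfect cube, so E-series; the 4-jet and mu = 6 give E_6.

Type E6, Milnor number mu = 6.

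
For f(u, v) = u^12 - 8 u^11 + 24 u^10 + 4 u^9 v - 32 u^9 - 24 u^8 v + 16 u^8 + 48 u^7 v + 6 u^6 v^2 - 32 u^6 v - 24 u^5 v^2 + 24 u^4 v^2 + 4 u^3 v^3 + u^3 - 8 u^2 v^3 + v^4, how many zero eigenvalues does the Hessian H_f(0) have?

Hessian at 0 has rank 0.

2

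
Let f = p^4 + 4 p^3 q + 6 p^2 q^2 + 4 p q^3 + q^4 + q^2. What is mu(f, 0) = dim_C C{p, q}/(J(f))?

The Hessian of f at 0 is [[0, 0], [0, 2]] with rank 1, so corank 1. A Groebner basis of the Jacobian ideal J(f) in C{p,q} is {p^3, q}; counting standard monomials gives mu = 3. Corank 1: A-series; mu = 3 gives A_3.

3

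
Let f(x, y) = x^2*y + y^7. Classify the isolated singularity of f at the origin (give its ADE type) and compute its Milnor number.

Type D8, Milnor number mu = 8.

The Hessian of f at 0 has rank 0. Corank 2; j^3 = x^2*y has shape L^2 M (L != M), so D-series; mu = 8 gives D_8.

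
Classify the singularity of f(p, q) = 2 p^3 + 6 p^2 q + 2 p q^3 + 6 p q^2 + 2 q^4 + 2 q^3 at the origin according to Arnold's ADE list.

E_{7}

The Hessian of f at 0 has rank 0. Corank 2; j^3 = 2*(p + q)^3 is a perfect cube, so E-series; the 4-jet and mu = 7 give E_7.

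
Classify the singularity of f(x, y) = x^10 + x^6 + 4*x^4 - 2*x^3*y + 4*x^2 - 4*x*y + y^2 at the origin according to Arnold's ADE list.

The Hessian of f at 0 has rank 1. Corank 1: A-series; mu = 9 gives A_9.

A_{9}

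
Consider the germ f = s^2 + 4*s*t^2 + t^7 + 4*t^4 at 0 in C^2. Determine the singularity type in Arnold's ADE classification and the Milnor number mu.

Type A_6, Milnor number mu = 6.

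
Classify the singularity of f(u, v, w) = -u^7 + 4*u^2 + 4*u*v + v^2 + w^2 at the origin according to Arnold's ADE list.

A6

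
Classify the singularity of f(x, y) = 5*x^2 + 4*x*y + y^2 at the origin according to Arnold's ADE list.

The Hessian of f at 0 has rank 2. Corank 0: nondegenerate Morse point, so A_1.

A_{1}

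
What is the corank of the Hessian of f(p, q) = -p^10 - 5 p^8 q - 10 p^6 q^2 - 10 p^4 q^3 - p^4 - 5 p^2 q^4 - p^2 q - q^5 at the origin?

2

Hessian at 0 has rank 0.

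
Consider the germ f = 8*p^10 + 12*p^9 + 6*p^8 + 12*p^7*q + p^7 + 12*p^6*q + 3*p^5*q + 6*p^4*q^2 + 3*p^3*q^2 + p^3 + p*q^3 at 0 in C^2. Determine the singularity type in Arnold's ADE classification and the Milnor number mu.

Type E_7, Milnor number mu = 7.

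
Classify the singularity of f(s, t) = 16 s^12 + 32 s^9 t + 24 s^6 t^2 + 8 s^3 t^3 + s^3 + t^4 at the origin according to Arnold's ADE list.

The Hessian of f at 0 is [[0, 0], [0, 0]] with rank 0, so corank 2. A Groebner basis of the Jacobian ideal J(f) in C{s,t} is {t^3, s^2}; counting standard monomials gives mu = 6. Corank 2; j^3 = s^3 is a perfect cube, so E-series; the 4-jet and mu = 6 give E_6.

E_{6}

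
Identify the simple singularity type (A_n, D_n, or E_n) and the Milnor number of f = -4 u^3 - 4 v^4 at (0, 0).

Type E_6, Milnor number mu = 6.

The Hessian of f at 0 has rank 0. Corank 2; j^3 = -4*u^3 is a perfect cube, so E-series; the 4-jet and mu = 6 give E_6.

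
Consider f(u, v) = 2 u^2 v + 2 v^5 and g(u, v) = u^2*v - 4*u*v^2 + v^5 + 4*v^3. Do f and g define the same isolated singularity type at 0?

Yes.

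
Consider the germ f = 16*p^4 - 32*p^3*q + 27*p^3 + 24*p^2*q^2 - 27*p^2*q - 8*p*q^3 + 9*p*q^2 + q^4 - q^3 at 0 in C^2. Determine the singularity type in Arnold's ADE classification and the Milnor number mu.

Type E_{6}, Milnor number mu = 6.

The Hessian of f at 0 has rank 0. Corank 2; j^3 = (3*p - q)^3 is a perfect cube, so E-series; the 4-jet and mu = 6 give E_6.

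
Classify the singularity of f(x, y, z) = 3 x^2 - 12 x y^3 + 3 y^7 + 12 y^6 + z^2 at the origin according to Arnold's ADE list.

The Hessian of f at 0 is [[6, 0, 0], [0, 0, 0], [0, 0, 2]] with rank 2, so corank 1. A Groebner basis of the Jacobian ideal J(f) in C{x,y,z} is {-x/2 + y^3, x^2, z}; counting standard monomials gives mu = 6. Corank 1: A-series; mu = 6 gives A_6.

A6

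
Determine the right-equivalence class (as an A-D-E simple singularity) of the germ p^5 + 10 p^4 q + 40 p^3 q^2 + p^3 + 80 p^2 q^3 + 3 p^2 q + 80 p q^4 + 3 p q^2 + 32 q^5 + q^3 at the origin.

E8

The Hessian of f at 0 is [[0, 0], [0, 0]] with rank 0, so corank 2. A Groebner basis of the Jacobian ideal J(f) in C{p,q} is {q^5, p*q^3 + 5*q^4/4, p^2 + 2*p*q + q^2}; counting standard monomials gives mu = 8. Corank 2; j^3 = (p + q)^3 is a perfect cube, so E-series; the 5-jet and mu = 8 give E_8.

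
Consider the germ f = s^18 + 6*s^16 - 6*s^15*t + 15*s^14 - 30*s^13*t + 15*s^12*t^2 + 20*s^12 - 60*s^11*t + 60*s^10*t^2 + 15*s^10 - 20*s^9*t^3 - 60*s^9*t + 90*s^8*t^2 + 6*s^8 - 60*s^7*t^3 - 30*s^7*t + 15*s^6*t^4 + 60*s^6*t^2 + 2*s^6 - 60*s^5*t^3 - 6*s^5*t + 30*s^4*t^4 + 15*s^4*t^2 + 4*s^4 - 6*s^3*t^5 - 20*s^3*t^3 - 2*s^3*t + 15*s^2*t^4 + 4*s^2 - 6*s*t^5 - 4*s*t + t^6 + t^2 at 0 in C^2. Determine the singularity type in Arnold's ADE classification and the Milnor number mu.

Type A_5, Milnor number mu = 5.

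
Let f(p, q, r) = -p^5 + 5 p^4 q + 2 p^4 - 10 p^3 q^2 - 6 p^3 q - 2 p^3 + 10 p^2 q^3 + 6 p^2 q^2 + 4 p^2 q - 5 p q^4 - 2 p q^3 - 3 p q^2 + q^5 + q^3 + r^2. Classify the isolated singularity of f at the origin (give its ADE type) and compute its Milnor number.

The Hessian of f at 0 has rank 1. Corank 2; j^3 = -(p - q)*(2*p^2 - 2*p*q + q^2) splits into three distinct lines over C (the quadratic factor has nonzero discriminant), so D_4.

Type D4, Milnor number mu = 4.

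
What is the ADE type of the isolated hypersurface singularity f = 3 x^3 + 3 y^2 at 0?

A2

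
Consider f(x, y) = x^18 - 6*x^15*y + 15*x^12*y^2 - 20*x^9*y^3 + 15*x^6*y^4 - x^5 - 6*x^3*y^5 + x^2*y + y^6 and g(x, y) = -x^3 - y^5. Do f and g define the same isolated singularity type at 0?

No.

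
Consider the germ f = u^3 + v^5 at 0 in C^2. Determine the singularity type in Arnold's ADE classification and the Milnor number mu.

Type E8, Milnor number mu = 8.

The Hessian of f at 0 has rank 0. Corank 2; j^3 = u^3 is a perfect cube, so E-series; the 5-jet and mu = 8 give E_8.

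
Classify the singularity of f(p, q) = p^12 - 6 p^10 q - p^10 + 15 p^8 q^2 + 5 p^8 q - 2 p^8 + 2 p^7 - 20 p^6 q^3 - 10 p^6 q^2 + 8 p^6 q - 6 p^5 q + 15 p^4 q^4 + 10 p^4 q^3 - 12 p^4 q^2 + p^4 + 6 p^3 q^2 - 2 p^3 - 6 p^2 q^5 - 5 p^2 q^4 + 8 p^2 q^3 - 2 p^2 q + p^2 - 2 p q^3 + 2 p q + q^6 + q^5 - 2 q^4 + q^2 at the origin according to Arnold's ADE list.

A4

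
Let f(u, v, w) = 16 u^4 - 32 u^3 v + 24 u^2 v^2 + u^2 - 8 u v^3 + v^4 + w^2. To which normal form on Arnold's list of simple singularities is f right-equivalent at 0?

A_{3}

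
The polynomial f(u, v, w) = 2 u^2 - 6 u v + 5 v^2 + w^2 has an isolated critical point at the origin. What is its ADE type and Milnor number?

Type A_{1}, Milnor number mu = 1.

The Hessian of f at 0 has rank 3. Corank 0: nondegenerate Morse point, so A_1.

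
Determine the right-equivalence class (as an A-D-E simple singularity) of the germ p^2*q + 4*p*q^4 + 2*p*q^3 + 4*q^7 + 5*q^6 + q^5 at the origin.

D7

The Hessian of f at 0 has rank 0. Corank 2; j^3 = p^2*q has shape L^2 M (L != M), so D-series; mu = 7 gives D_7.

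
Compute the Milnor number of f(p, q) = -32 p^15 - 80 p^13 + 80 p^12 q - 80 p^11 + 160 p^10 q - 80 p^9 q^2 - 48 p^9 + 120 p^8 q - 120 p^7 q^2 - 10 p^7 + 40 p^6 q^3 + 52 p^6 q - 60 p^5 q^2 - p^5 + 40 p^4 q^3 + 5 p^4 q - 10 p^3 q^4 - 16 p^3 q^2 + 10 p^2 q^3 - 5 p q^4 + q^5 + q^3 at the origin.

8

The Hessian of f at 0 has rank 0. Corank 2; j^3 = q^3 is a perfect cube, so E-series; the 5-jet and mu = 8 give E_8.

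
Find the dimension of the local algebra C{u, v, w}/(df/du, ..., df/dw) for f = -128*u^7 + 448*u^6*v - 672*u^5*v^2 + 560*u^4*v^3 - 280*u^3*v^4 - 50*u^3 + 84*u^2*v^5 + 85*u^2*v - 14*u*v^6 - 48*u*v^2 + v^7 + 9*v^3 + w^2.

8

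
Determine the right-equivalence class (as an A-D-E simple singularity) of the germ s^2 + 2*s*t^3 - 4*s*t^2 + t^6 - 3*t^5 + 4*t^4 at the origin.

A_{4}

The Hessian of f at 0 has rank 1. Corank 1: A-series; mu = 4 gives A_4.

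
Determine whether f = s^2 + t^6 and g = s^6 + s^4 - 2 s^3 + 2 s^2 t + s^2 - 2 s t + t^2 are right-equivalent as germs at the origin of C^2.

The Hessian of f at 0 has rank 1. Corank 1: A-series; mu = 5 gives A_5. The Hessian of g at 0 has rank 1. Corank 1: A-series; mu = 5 gives A_5. Both have type A_5, hence right-equivalent.

Yes.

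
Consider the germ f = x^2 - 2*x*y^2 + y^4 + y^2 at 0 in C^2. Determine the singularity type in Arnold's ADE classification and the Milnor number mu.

The Hessian of f at 0 is [[2, 0], [0, 2]] with rank 2, so corank 0. A Groebner basis of the Jacobian ideal J(f) in C{x,y} is {x, y}; counting standard monomials gives mu = 1. Corank 0: nondegenerate Morse point, so A_1.

Type A_{1}, Milnor number mu = 1.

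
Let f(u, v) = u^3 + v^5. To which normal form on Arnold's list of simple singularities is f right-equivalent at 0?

The Hessian of f at 0 has rank 0. Corank 2; j^3 = u^3 is a perfect cube, so E-series; the 5-jet and mu = 8 give E_8.

E_{8}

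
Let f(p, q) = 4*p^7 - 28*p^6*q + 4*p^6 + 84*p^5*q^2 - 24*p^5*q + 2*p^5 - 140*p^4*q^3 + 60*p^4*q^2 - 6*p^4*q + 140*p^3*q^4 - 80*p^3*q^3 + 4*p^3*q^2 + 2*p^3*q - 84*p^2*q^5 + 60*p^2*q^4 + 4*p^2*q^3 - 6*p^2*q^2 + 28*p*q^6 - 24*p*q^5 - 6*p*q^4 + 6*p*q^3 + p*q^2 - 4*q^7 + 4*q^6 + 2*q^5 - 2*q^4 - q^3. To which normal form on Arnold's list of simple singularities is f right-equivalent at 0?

The Hessian of f at 0 is [[0, 0], [0, 0]] with rank 0, so corank 2. A Groebner basis of the Jacobian ideal J(f) in C{p,q} is {p^3 + p*q - 9*q^2/4, p^2*q - q^2/4, p*q^2, q^3}; counting standard monomials gives mu = 6. Corank 2; j^3 = q^2*(p - q) has shape L^2 M (L != M), so D-series; mu = 6 gives D_6.

D_6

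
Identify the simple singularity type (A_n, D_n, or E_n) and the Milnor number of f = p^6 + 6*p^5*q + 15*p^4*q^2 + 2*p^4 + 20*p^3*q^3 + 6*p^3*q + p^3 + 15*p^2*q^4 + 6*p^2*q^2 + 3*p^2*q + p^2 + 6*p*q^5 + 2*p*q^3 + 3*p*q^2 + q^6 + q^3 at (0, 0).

The Hessian of f at 0 has rank 1. Corank 1: A-series; mu = 2 gives A_2.

Type A_{2}, Milnor number mu = 2.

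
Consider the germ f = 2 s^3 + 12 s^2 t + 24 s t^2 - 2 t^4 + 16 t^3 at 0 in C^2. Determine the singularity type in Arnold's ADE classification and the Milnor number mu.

Type E_6, Milnor number mu = 6.

The Hessian of f at 0 has rank 0. Corank 2; j^3 = 2*(s + 2*t)^3 is a perfect cube, so E-series; the 4-jet and mu = 6 give E_6.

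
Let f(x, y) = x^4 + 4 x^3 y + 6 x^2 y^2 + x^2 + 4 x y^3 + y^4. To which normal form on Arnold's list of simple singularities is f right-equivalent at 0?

The Hessian of f at 0 has rank 1. Corank 1: A-series; mu = 3 gives A_3.

A_3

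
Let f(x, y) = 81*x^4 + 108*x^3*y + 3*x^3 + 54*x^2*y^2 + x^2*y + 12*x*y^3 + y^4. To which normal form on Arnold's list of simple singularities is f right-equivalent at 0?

The Hessian of f at 0 is [[0, 0], [0, 0]] with rank 0, so corank 2. A Groebner basis of the Jacobian ideal J(f) in C{x,y} is {x*y^2, -x*y/12 + y^3, x^2 + x*y/3}; counting standard monomials gives mu = 5. Corank 2; j^3 = x^2*(3*x + y) has shape L^2 M (L != M), so D-series; mu = 5 gives D_5.

D_{5}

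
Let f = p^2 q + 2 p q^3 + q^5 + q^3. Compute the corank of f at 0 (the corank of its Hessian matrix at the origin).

2

Hessian at 0 has rank 0.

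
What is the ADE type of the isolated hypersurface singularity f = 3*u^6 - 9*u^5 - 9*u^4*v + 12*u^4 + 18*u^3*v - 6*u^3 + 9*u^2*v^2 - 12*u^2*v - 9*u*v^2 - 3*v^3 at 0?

D_{4}

The Hessian of f at 0 has rank 0. Corank 2; j^3 = -3*(u + v)*(2*u^2 + 2*u*v + v^2) splits into three distinct lines over C (the quadratic factor has nonzero discriminant), so D_4.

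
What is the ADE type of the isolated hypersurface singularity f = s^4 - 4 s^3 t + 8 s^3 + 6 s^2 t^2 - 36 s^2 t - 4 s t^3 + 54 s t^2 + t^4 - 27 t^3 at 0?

E6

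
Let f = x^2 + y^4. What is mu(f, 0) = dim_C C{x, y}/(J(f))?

The Hessian of f at 0 has rank 1. Corank 1: A-series; mu = 3 gives A_3.

3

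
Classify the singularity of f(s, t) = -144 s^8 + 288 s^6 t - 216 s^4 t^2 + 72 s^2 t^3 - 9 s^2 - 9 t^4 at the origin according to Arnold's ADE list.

The Hessian of f at 0 has rank 1. Corank 1: A-series; mu = 3 gives A_3.

A_3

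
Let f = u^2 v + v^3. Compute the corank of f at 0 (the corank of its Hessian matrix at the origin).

Hessian at 0 has rank 0.

2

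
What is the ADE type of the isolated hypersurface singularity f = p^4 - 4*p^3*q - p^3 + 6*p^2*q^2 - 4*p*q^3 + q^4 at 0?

E_6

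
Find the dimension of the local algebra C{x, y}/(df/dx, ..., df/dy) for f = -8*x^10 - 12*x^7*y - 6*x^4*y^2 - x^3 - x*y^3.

The Hessian of f at 0 has rank 0. Corank 2; j^3 = -x^3 is a perfect cube, so E-series; the 4-jet and mu = 7 give E_7.

7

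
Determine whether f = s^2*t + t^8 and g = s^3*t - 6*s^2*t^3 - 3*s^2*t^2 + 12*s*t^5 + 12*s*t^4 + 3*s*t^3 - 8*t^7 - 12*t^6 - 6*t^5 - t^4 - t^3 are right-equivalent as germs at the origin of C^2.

The Hessian of f at 0 is [[0, 0], [0, 0]] with rank 0, so corank 2. A Groebner basis of the Jacobian ideal J(f) in C{s,t} is {s^2/8 + t^7, s^3, s*t}; counting standard monomials gives mu = 9. Corank 2; j^3 = s^2*t has shape L^2 M (L != M), so D-series; mu = 9 gives D_9. The Hessian of g at 0 is [[0, 0], [0, 0]] with rank 0, so corank 2. A Groebner basis of the Jacobian ideal J(g) in C{s,t} is {s^3 - 3*s*t^2 - 3*t^2, s^2*t - 2*s*t^2, t^3}; counting standard monomials gives mu = 7. Corank 2; j^3 = -t^3 is a perfect cube, so E-series; the 4-jet and mu = 7 give E_7. f is D_9 but g is E_7, hence not right-equivalent.

No.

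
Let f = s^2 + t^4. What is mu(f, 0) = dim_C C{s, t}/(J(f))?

3

The Hessian of f at 0 has rank 1. Corank 1: A-series; mu = 3 gives A_3.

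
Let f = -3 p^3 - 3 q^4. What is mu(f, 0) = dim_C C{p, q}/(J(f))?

6

The Hessian of f at 0 has rank 0. Corank 2; j^3 = -3*p^3 is a perfect cube, so E-series; the 4-jet and mu = 6 give E_6.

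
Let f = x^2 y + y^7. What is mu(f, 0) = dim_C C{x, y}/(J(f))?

The Hessian of f at 0 is [[0, 0], [0, 0]] with rank 0, so corank 2. A Groebner basis of the Jacobian ideal J(f) in C{x,y} is {x^2/7 + y^6, x^3, x*y}; counting standard monomials gives mu = 8. Corank 2; j^3 = x^2*y has shape L^2 M (L != M), so D-series; mu = 8 gives D_8.

8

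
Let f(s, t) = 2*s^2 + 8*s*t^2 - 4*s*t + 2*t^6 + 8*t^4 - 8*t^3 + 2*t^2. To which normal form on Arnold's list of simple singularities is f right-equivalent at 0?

A_5

The Hessian of f at 0 has rank 1. Corank 1: A-series; mu = 5 gives A_5.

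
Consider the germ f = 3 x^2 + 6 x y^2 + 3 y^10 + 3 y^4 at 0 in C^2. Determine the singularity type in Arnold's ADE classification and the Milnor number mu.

The Hessian of f at 0 has rank 1. Corank 1: A-series; mu = 9 gives A_9.

Type A9, Milnor number mu = 9.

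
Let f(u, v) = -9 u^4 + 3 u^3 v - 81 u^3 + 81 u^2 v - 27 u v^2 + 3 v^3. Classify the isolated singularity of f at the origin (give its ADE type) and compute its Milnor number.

Type E7, Milnor number mu = 7.

The Hessian of f at 0 has rank 0. Corank 2; j^3 = -3*(3*u - v)^3 is a perfect cube, so E-series; the 4-jet and mu = 7 give E_7.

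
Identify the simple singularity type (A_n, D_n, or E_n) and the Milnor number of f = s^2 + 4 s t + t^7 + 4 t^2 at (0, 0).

Type A6, Milnor number mu = 6.

The Hessian of f at 0 has rank 1. Corank 1: A-series; mu = 6 gives A_6.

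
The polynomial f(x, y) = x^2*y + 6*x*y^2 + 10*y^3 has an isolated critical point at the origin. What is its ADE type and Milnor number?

The Hessian of f at 0 has rank 0. Corank 2; j^3 = y*(x^2 + 6*x*y + 10*y^2) splits into three distinct lines over C (the quadratic factor has nonzero discriminant), so D_4.

Type D_{4}, Milnor number mu = 4.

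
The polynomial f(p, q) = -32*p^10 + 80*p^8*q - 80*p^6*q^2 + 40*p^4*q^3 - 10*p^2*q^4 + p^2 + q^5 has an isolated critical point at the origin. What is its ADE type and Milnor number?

Type A_{4}, Milnor number mu = 4.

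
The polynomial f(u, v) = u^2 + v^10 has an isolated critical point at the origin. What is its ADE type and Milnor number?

Type A_9, Milnor number mu = 9.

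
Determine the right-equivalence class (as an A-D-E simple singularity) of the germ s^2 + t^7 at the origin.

A_6

The Hessian of f at 0 has rank 1. Corank 1: A-series; mu = 6 gives A_6.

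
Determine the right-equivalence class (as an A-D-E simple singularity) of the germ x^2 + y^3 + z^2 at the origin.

The Hessian of f at 0 is [[2, 0, 0], [0, 0, 0], [0, 0, 2]] with rank 2, so corank 1. A Groebner basis of the Jacobian ideal J(f) in C{x,y,z} is {y^2, x, z}; counting standard monomials gives mu = 2. Corank 1: A-series; mu = 2 gives A_2.

A_{2}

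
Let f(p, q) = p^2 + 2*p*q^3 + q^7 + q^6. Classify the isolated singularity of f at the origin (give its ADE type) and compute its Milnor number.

Type A_{6}, Milnor number mu = 6.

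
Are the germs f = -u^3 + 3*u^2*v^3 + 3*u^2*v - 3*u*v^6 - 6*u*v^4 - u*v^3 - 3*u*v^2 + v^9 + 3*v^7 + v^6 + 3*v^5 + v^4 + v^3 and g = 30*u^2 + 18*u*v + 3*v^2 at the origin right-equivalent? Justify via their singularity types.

No.

The Hessian of f at 0 has rank 0. Corank 2; j^3 = -(u - v)^3 is a perfect cube, so E-series; the 4-jet and mu = 7 give E_7. The Hessian of g at 0 has rank 2. Corank 0: nondegenerate Morse point, so A_1. f is E_7 but g is A_1, hence not right-equivalent.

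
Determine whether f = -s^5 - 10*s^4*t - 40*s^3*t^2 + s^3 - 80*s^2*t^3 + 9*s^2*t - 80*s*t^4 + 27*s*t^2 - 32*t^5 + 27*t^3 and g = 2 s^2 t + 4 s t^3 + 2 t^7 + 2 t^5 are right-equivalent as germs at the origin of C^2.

The Hessian of f at 0 has rank 0. Corank 2; j^3 = (s + 3*t)^3 is a perfect cube, so E-series; the 5-jet and mu = 8 give E_8. The Hessian of g at 0 has rank 0. Corank 2; j^3 = 2*s^2*t has shape L^2 M (L != M), so D-series; mu = 8 gives D_8. f is E_8 but g is D_8, hence not right-equivalent.

No.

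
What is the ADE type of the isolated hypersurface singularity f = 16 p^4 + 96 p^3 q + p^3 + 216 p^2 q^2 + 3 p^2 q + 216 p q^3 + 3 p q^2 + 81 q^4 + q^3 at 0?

The Hessian of f at 0 has rank 0. Corank 2; j^3 = (p + q)^3 is a perfect cube, so E-series; the 4-jet and mu = 6 give E_6.

E_6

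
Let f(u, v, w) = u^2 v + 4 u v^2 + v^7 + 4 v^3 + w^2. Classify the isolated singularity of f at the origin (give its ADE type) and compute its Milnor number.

The Hessian of f at 0 is [[0, 0, 0], [0, 0, 0], [0, 0, 2]] with rank 1, so corank 2. A Groebner basis of the Jacobian ideal J(f) in C{u,v,w} is {u^2/7 + v^6 - 4*v^2/7, u^3 + 8*v^3, u*v + 2*v^2, w}; counting standard monomials gives mu = 8. Corank 2; j^3 = v*(u + 2*v)^2 has shape L^2 M (L != M), so D-series; mu = 8 gives D_8.

Type D_{8}, Milnor number mu = 8.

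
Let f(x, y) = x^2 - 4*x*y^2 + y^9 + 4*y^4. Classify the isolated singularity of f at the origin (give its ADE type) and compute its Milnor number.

Type A_{8}, Milnor number mu = 8.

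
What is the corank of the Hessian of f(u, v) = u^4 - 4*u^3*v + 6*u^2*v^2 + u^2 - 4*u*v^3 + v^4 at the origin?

1

Hessian at 0 has rank 1.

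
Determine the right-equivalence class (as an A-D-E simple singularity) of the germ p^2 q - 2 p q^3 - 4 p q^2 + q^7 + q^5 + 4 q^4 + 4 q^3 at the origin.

D_{8}

The Hessian of f at 0 has rank 0. Corank 2; j^3 = q*(p - 2*q)^2 has shape L^2 M (L != M), so D-series; mu = 8 gives D_8.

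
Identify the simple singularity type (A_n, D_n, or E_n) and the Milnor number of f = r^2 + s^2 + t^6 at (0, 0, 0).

Type A_5, Milnor number mu = 5.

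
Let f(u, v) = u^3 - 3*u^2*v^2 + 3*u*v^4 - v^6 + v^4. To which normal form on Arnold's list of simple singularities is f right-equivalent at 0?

The Hessian of f at 0 has rank 0. Corank 2; j^3 = u^3 is a perfect cube, so E-series; the 4-jet and mu = 6 give E_6.

E6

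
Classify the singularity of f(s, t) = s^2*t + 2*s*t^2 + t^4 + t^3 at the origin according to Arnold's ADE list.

D_{5}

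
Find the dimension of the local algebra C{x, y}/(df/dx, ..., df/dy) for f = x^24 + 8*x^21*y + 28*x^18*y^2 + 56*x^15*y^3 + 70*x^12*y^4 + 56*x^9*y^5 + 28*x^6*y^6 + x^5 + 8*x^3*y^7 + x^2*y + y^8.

The Hessian of f at 0 has rank 0. Corank 2; j^3 = x^2*y has shape L^2 M (L != M), so D-series; mu = 9 gives D_9.

9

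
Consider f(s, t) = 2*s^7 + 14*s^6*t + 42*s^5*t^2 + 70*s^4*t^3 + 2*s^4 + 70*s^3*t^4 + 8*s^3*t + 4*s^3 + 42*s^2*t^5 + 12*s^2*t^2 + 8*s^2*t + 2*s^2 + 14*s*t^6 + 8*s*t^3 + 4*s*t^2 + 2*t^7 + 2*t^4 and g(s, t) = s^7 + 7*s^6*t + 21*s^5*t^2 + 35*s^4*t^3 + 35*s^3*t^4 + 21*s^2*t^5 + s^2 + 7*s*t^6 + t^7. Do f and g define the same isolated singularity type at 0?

Yes.

The Hessian of f at 0 has rank 1. Corank 1: A-series; mu = 6 gives A_6. The Hessian of g at 0 has rank 1. Corank 1: A-series; mu = 6 gives A_6. Both have type A_6, hence right-equivalent.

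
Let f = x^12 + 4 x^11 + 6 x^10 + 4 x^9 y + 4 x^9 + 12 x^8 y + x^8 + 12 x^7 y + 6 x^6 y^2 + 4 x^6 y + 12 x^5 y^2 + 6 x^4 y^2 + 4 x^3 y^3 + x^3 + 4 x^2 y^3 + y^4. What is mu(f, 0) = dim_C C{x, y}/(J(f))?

6

The Hessian of f at 0 is [[0, 0], [0, 0]] with rank 0, so corank 2. A Groebner basis of the Jacobian ideal J(f) in C{x,y} is {y^3, x^2}; counting standard monomials gives mu = 6. Corank 2; j^3 = x^3 is a perfect cube, so E-series; the 4-jet and mu = 6 give E_6.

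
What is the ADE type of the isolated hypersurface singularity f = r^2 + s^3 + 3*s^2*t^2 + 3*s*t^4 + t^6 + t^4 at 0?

E_{6}

The Hessian of f at 0 has rank 1. Corank 2; j^3 = s^3 is a perfect cube, so E-series; the 4-jet and mu = 6 give E_6.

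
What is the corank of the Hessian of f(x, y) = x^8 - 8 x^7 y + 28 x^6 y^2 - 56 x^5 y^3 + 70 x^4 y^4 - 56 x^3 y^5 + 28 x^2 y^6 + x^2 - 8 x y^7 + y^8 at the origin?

1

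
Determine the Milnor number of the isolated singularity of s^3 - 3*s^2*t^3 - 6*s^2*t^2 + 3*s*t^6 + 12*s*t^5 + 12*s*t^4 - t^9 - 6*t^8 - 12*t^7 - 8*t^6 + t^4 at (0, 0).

6

The Hessian of f at 0 is [[0, 0], [0, 0]] with rank 0, so corank 2. A Groebner basis of the Jacobian ideal J(f) in C{s,t} is {s^3, s^2*t, -s^2/4 + s*t^2, t^3}; counting standard monomials gives mu = 6. Corank 2; j^3 = s^3 is a perfect cube, so E-series; the 4-jet and mu = 6 give E_6.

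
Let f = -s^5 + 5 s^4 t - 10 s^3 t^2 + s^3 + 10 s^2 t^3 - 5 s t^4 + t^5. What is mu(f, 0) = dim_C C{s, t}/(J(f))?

8

The Hessian of f at 0 has rank 0. Corank 2; j^3 = s^3 is a perfect cube, so E-series; the 5-jet and mu = 8 give E_8.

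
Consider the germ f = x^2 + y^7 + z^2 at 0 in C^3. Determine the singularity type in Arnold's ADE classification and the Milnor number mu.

The Hessian of f at 0 has rank 2. Corank 1: A-series; mu = 6 gives A_6.

Type A_{6}, Milnor number mu = 6.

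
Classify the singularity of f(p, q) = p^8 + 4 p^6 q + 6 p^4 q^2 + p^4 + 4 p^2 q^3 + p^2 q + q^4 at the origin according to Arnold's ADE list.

D_{5}

The Hessian of f at 0 has rank 0. Corank 2; j^3 = p^2*q has shape L^2 M (L != M), so D-series; mu = 5 gives D_5.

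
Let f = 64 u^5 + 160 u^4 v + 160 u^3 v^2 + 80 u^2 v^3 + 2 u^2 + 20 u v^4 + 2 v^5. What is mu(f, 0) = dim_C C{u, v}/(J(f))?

4

The Hessian of f at 0 has rank 1. Corank 1: A-series; mu = 4 gives A_4.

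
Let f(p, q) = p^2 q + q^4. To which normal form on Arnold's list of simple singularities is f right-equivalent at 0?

D_{5}

The Hessian of f at 0 has rank 0. Corank 2; j^3 = p^2*q has shape L^2 M (L != M), so D-series; mu = 5 gives D_5.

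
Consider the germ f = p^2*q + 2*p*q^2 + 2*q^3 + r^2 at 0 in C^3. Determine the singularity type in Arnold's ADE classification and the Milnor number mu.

The Hessian of f at 0 is [[0, 0, 0], [0, 0, 0], [0, 0, 2]] with rank 1, so corank 2. A Groebner basis of the Jacobian ideal J(f) in C{p,q,r} is {q^3, p^2 + 2*q^2, p*q + q^2, r}; counting standard monomials gives mu = 4. Corank 2; j^3 = q*(p^2 + 2*p*q + 2*q^2) splits into three distinct lines over C (the quadratic factor has nonzero discriminant), so D_4.

Type D_4, Milnor number mu = 4.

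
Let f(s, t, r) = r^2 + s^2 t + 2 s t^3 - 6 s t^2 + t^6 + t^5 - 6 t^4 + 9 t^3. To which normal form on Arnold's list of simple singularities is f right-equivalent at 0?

The Hessian of f at 0 has rank 1. Corank 2; j^3 = t*(s - 3*t)^2 has shape L^2 M (L != M), so D-series; mu = 7 gives D_7.

D7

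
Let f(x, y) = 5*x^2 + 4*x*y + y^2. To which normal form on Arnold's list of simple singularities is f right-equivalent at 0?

A1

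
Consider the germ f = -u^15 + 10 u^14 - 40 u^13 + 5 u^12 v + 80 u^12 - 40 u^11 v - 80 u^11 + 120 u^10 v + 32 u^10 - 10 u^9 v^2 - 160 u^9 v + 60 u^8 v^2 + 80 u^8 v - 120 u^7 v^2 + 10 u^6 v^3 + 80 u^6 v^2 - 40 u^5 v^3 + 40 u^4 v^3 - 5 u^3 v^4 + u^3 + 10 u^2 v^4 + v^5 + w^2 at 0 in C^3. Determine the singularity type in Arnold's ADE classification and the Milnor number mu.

Type E_8, Milnor number mu = 8.

The Hessian of f at 0 is [[0, 0, 0], [0, 0, 0], [0, 0, 2]] with rank 1, so corank 2. A Groebner basis of the Jacobian ideal J(f) in C{u,v,w} is {v^4, u^2, w}; counting standard monomials gives mu = 8. Corank 2; j^3 = u^3 is a perfect cube, so E-series; the 5-jet and mu = 8 give E_8.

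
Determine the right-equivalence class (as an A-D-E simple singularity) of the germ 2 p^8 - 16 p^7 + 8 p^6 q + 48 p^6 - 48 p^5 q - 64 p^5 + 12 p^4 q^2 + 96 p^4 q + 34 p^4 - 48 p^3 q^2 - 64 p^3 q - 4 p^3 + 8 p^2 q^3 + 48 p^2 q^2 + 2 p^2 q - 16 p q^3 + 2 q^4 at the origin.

The Hessian of f at 0 is [[0, 0], [0, 0]] with rank 0, so corank 2. A Groebner basis of the Jacobian ideal J(f) in C{p,q} is {p*q^2, p*q/8 + q^3, p^2 - p*q/2}; counting standard monomials gives mu = 5. Corank 2; j^3 = -2*p^2*(2*p - q) has shape L^2 M (L != M), so D-series; mu = 5 gives D_5.

D_5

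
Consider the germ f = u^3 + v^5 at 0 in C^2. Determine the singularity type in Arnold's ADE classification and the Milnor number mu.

The Hessian of f at 0 is [[0, 0], [0, 0]] with rank 0, so corank 2. A Groebner basis of the Jacobian ideal J(f) in C{u,v} is {v^4, u^2}; counting standard monomials gives mu = 8. Corank 2; j^3 = u^3 is a perfect cube, so E-series; the 5-jet and mu = 8 give E_8.

Type E_8, Milnor number mu = 8.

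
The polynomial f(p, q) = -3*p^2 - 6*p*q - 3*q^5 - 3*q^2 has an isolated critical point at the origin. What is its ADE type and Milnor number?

Type A_4, Milnor number mu = 4.

The Hessian of f at 0 is [[-6, -6], [-6, -6]] with rank 1, so corank 1. A Groebner basis of the Jacobian ideal J(f) in C{p,q} is {q^4, p + q}; counting standard monomials gives mu = 4. Corank 1: A-series; mu = 4 gives A_4.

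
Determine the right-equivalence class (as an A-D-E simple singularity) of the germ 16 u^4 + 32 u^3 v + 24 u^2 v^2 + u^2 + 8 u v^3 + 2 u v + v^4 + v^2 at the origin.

A_3

The Hessian of f at 0 has rank 1. Corank 1: A-series; mu = 3 gives A_3.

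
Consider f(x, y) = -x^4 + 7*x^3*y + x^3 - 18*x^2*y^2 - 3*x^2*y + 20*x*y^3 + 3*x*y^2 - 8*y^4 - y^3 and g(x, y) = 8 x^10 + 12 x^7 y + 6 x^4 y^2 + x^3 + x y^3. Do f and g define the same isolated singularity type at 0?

The Hessian of f at 0 is [[0, 0], [0, 0]] with rank 0, so corank 2. A Groebner basis of the Jacobian ideal J(f) in C{x,y} is {3*x^2 - 6*x*y + y^4 + y^3 + 3*y^2, x^3 - 9*x^2 + 18*x*y - 4*y^3 - 9*y^2, x^2*y - 5*x^2 + 10*x*y - 8*y^3/3 - 5*y^2, -2*x^2 + x*y^2 + 4*x*y - 5*y^3/3 - 2*y^2}; counting standard monomials gives mu = 7. Corank 2; j^3 = (x - y)^3 is a perfect cube, so E-series; the 4-jet and mu = 7 give E_7. The Hessian of g at 0 is [[0, 0], [0, 0]] with rank 0, so corank 2. A Groebner basis of the Jacobian ideal J(g) in C{x,y} is {x^3, x*y^2, 3*x^2 + y^3}; counting standard monomials gives mu = 7. Corank 2; j^3 = x^3 is a perfect cube, so E-series; the 4-jet and mu = 7 give E_7. Both have type E_7, hence right-equivalent.

Yes.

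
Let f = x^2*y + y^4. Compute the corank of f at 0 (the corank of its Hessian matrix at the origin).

2

Hessian at 0 has rank 0.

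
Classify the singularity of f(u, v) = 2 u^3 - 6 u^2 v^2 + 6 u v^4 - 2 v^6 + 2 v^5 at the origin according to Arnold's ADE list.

The Hessian of f at 0 is [[0, 0], [0, 0]] with rank 0, so corank 2. A Groebner basis of the Jacobian ideal J(f) in C{u,v} is {v^4, u^3, -u^2/2 + u*v^2}; counting standard monomials gives mu = 8. Corank 2; j^3 = 2*u^3 is a perfect cube, so E-series; the 5-jet and mu = 8 give E_8.

E8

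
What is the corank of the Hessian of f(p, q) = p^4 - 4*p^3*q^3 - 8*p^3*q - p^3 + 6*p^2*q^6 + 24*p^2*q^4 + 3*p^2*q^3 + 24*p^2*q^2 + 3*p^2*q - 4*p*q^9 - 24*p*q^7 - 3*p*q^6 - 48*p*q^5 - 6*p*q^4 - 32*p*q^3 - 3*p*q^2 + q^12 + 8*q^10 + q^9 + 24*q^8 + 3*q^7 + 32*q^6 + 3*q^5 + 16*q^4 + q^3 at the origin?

2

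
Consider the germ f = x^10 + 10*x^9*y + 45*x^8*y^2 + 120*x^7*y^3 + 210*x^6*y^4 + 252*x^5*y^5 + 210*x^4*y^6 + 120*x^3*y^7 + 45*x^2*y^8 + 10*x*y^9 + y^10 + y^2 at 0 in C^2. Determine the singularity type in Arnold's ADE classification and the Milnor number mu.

Type A_{9}, Milnor number mu = 9.

The Hessian of f at 0 is [[0, 0], [0, 2]] with rank 1, so corank 1. A Groebner basis of the Jacobian ideal J(f) in C{x,y} is {x^9, y}; counting standard monomials gives mu = 9. Corank 1: A-series; mu = 9 gives A_9.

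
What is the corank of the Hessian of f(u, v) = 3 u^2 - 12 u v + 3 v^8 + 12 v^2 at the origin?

Hessian at 0 has rank 1.

1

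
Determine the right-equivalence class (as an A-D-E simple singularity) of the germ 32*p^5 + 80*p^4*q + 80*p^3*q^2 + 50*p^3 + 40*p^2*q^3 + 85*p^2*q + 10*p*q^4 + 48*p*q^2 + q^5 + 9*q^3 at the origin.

D_6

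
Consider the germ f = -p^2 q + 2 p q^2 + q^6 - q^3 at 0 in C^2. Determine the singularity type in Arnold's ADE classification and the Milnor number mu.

Type D_{7}, Milnor number mu = 7.

The Hessian of f at 0 is [[0, 0], [0, 0]] with rank 0, so corank 2. A Groebner basis of the Jacobian ideal J(f) in C{p,q} is {-p^2/6 + q^5 + q^2/6, p^3 - q^3, p*q - q^2}; counting standard monomials gives mu = 7. Corank 2; j^3 = -q*(p - q)^2 has shape L^2 M (L != M), so D-series; mu = 7 gives D_7.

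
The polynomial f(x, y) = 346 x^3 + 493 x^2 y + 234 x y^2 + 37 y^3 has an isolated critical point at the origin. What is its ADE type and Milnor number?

Type D4, Milnor number mu = 4.

The Hessian of f at 0 has rank 0. Corank 2; j^3 = (2*x + y)*(173*x^2 + 160*x*y + 37*y^2) splits into three distinct lines over C (the quadratic factor has nonzero discriminant), so D_4.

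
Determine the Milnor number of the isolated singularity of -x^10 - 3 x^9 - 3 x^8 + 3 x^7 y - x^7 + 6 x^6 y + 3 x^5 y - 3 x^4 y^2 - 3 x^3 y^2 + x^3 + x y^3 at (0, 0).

7

The Hessian of f at 0 has rank 0. Corank 2; j^3 = x^3 is a perfect cube, so E-series; the 4-jet and mu = 7 give E_7.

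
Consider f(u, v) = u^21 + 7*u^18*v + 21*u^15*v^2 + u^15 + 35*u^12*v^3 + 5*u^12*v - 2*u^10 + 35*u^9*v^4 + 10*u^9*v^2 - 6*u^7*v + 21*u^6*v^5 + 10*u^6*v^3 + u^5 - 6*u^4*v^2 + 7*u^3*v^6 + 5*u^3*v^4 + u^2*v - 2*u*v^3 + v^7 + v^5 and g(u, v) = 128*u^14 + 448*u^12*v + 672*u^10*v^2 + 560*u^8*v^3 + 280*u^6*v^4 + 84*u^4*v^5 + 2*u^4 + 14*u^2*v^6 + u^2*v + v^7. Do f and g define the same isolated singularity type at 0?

Yes.

The Hessian of f at 0 is [[0, 0], [0, 0]] with rank 0, so corank 2. A Groebner basis of the Jacobian ideal J(f) in C{u,v} is {u^2*v^2 + u^2/7 - u*v^2/7, u^3 + u^2/7 - u*v^2/7, -u*v + v^3}; counting standard monomials gives mu = 8. Corank 2; j^3 = u^2*v has shape L^2 M (L != M), so D-series; mu = 8 gives D_8. The Hessian of g at 0 is [[0, 0], [0, 0]] with rank 0, so corank 2. A Groebner basis of the Jacobian ideal J(g) in C{u,v} is {u^2/7 + v^6, u^3, u*v}; counting standard monomials gives mu = 8. Corank 2; j^3 = u^2*v has shape L^2 M (L != M), so D-series; mu = 8 gives D_8. Both have type D_8, hence right-equivalent.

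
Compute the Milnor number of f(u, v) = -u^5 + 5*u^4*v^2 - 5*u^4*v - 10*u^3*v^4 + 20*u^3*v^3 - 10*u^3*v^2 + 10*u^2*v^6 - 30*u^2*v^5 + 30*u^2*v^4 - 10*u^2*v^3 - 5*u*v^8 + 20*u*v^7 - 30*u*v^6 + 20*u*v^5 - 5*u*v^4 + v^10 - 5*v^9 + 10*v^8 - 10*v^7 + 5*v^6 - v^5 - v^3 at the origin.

The Hessian of f at 0 is [[0, 0], [0, 0]] with rank 0, so corank 2. A Groebner basis of the Jacobian ideal J(f) in C{u,v} is {u^4 + 4*u^3*v, v^2}; counting standard monomials gives mu = 8. Corank 2; j^3 = -v^3 is a perfect cube, so E-series; the 5-jet and mu = 8 give E_8.

8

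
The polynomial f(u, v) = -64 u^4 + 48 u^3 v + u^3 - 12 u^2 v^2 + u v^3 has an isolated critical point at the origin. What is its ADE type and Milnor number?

Type E7, Milnor number mu = 7.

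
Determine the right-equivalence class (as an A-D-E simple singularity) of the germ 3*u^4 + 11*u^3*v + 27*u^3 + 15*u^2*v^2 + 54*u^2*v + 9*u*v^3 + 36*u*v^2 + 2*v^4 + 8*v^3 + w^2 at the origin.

The Hessian of f at 0 has rank 1. Corank 2; j^3 = (3*u + 2*v)^3 is a perfect cube, so E-series; the 4-jet and mu = 7 give E_7.

E_7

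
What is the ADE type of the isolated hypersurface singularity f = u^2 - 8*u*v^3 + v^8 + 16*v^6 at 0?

A_7

The Hessian of f at 0 has rank 1. Corank 1: A-series; mu = 7 gives A_7.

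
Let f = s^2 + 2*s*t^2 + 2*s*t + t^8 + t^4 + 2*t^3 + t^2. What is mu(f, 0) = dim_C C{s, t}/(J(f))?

7

The Hessian of f at 0 has rank 1. Corank 1: A-series; mu = 7 gives A_7.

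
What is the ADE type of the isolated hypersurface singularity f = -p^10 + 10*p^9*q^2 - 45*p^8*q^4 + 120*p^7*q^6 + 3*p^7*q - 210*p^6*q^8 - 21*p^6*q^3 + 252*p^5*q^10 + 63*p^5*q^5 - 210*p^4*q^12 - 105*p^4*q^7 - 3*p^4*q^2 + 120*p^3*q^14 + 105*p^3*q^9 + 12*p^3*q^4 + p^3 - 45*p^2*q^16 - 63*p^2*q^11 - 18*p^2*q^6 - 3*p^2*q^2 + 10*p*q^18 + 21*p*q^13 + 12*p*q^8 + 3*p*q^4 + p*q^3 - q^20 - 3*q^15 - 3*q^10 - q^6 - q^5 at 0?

E_7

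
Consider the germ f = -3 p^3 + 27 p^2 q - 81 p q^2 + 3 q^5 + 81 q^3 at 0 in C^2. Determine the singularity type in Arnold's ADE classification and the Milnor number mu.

Type E8, Milnor number mu = 8.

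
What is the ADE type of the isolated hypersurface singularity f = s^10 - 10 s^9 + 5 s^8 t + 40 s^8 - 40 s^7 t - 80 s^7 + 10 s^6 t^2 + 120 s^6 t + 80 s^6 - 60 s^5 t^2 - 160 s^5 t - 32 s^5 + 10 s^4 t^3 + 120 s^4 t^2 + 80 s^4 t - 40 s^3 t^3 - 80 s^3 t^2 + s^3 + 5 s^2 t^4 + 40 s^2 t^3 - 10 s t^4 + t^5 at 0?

The Hessian of f at 0 has rank 0. Corank 2; j^3 = s^3 is a perfect cube, so E-series; the 5-jet and mu = 8 give E_8.

E_{8}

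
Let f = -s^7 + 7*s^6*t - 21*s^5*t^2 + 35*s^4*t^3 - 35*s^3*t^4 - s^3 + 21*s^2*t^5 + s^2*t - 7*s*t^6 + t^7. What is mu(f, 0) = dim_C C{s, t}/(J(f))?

8

The Hessian of f at 0 has rank 0. Corank 2; j^3 = -s^2*(s - t) has shape L^2 M (L != M), so D-series; mu = 8 gives D_8.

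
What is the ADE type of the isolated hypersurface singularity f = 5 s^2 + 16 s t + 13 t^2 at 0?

The Hessian of f at 0 has rank 2. Corank 0: nondegenerate Morse point, so A_1.

A_{1}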